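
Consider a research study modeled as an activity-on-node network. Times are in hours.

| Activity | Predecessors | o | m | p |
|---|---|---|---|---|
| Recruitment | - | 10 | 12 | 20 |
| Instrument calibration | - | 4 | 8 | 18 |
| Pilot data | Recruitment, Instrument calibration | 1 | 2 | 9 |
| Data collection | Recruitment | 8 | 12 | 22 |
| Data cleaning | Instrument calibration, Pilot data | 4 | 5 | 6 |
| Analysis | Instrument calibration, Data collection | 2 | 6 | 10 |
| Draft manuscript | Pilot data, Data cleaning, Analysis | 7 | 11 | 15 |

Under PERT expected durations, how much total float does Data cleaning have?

11 hours

te_Recruitment = (10 + 4·12 + 20)/6 = 78/6 = 13
te_Instrument calibration = (4 + 4·8 + 18)/6 = 54/6 = 9
te_Pilot data = (1 + 4·2 + 9)/6 = 18/6 = 3
te_Data collection = (8 + 4·12 + 22)/6 = 78/6 = 13
te_Data cleaning = (4 + 4·5 + 6)/6 = 30/6 = 5
te_Analysis = (2 + 4·6 + 10)/6 = 36/6 = 6
te_Draft manuscript = (7 + 4·11 + 15)/6 = 66/6 = 11

Forward pass:
ES_Recruitment = 0; EF_Recruitment = 13
ES_Instrument calibration = 0; EF_Instrument calibration = 9
ES_Pilot data = max(EF_Recruitment=13, EF_Instrument calibration=9) = 13; EF_Pilot data = 13+3 = 16
ES_Data collection = 13; EF_Data collection = 13+13 = 26
ES_Data cleaning = max(EF_Instrument calibration=9, EF_Pilot data=16) = 16; EF_Data cleaning = 16+5 = 21
ES_Analysis = max(EF_Instrument calibration=9, EF_Data collection=26) = 26; EF_Analysis = 26+6 = 32
ES_Draft manuscript = max(EF_Pilot data=16, EF_Data cleaning=21, EF_Analysis=32) = 32; EF_Draft manuscript = 32+11 = 43
Expected project duration μ = 43 hours. Critical path: Recruitment → Data collection → Analysis → Draft manuscript.

Backward pass:
LF_Draft manuscript = 43; LS_Draft manuscript = 43−11 = 32
LF_Analysis = LS_Draft manuscript = 32; LS_Analysis = 32−6 = 26
LF_Data cleaning = LS_Draft manuscript = 32; LS_Data cleaning = 32−5 = 27
LF_Data collection = LS_Analysis = 26; LS_Data collection = 26−13 = 13
LF_Pilot data = min(LS_Data cleaning=27, LS_Draft manuscript=32) = 27; LS_Pilot data = 27−3 = 24
LF_Instrument calibration = min(LS_Pilot data=24, LS_Data cleaning=27, LS_Analysis=26) = 24; LS_Instrument calibration = 24−9 = 15
LF_Recruitment = min(LS_Pilot data=24, LS_Data collection=13) = 13; LS_Recruitment = 13−13 = 0
Slack_Data cleaning = LS_Data cleaning − ES_Data cleaning = 27 − 16 = 11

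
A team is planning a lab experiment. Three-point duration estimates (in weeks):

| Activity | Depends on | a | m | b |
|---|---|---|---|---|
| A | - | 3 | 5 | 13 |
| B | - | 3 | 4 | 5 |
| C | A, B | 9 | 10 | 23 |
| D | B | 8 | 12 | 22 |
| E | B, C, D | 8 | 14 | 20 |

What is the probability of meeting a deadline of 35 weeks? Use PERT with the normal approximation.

te_A = (3 + 4·5 + 13)/6 = 36/6 = 6; σ²_A = ((13−3)/6)² = 2.778
te_B = (3 + 4·4 + 5)/6 = 24/6 = 4; σ²_B = ((5−3)/6)² = 0.111
te_C = (9 + 4·10 + 23)/6 = 72/6 = 12; σ²_C = ((23−9)/6)² = 5.444
te_D = (8 + 4·12 + 22)/6 = 78/6 = 13; σ²_D = ((22−8)/6)² = 5.444
te_E = (8 + 4·14 + 20)/6 = 84/6 = 14; σ²_E = ((20−8)/6)² = 4.000

Forward pass:
ES_A = 0; EF_A = 6
ES_B = 0; EF_B = 4
ES_C = max(EF_A=6, EF_B=4) = 6; EF_C = 6+12 = 18
ES_D = 4; EF_D = 4+13 = 17
ES_E = max(EF_B=4, EF_C=18, EF_D=17) = 18; EF_E = 18+14 = 32
Expected project duration μ = 32 weeks. Critical path: A → C → E.

Variance along critical path = 2.778 + 5.444 + 4.000 = 12.222; σ = √12.222 = 3.496 weeks.
Z = (35 − 32) / 3.496 = 0.858
P(T ≤ 35) = Φ(0.858) ≈ 0.805

0.805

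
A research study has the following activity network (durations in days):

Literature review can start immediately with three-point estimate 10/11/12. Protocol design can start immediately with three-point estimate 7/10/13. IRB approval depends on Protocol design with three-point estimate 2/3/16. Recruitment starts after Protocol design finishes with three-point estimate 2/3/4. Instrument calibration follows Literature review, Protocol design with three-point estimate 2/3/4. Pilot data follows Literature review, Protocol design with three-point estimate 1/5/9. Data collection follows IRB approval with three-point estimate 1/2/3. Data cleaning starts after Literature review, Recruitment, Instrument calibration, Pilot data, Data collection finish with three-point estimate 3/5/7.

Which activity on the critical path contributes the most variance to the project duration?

te_Literature review = (10 + 4·11 + 12)/6 = 66/6 = 11; σ²_Literature review = ((12−10)/6)² = 0.111
te_Protocol design = (7 + 4·10 + 13)/6 = 60/6 = 10; σ²_Protocol design = ((13−7)/6)² = 1.000
te_IRB approval = (2 + 4·3 + 16)/6 = 30/6 = 5; σ²_IRB approval = ((16−2)/6)² = 5.444
te_Recruitment = (2 + 4·3 + 4)/6 = 18/6 = 3; σ²_Recruitment = ((4−2)/6)² = 0.111
te_Instrument calibration = (2 + 4·3 + 4)/6 = 18/6 = 3; σ²_Instrument calibration = ((4−2)/6)² = 0.111
te_Pilot data = (1 + 4·5 + 9)/6 = 30/6 = 5; σ²_Pilot data = ((9−1)/6)² = 1.778
te_Data collection = (1 + 4·2 + 3)/6 = 12/6 = 2; σ²_Data collection = ((3−1)/6)² = 0.111
te_Data cleaning = (3 + 4·5 + 7)/6 = 30/6 = 5; σ²_Data cleaning = ((7−3)/6)² = 0.444

Forward pass:
ES_Literature review = 0; EF_Literature review = 11
ES_Protocol design = 0; EF_Protocol design = 10
ES_IRB approval = 10; EF_IRB approval = 10+5 = 15
ES_Recruitment = 10; EF_Recruitment = 10+3 = 13
ES_Instrument calibration = max(EF_Literature review=11, EF_Protocol design=10) = 11; EF_Instrument calibration = 11+3 = 14
ES_Pilot data = max(EF_Literature review=11, EF_Protocol design=10) = 11; EF_Pilot data = 11+5 = 16
ES_Data collection = 15; EF_Data collection = 15+2 = 17
ES_Data cleaning = max(EF_Literature review=11, EF_Recruitment=13, EF_Instrument calibration=14, EF_Pilot data=16, EF_Data collection=17) = 17; EF_Data cleaning = 17+5 = 22
Expected project duration μ = 22 days. Critical path: Protocol design → IRB approval → Data collection → Data cleaning.

Variances on critical path: σ²_Protocol design=1.000, σ²_IRB approval=5.444, σ²_Data collection=0.111, σ²_Data cleaning=0.444.
Largest is σ²_IRB approval = 5.444.

IRB approval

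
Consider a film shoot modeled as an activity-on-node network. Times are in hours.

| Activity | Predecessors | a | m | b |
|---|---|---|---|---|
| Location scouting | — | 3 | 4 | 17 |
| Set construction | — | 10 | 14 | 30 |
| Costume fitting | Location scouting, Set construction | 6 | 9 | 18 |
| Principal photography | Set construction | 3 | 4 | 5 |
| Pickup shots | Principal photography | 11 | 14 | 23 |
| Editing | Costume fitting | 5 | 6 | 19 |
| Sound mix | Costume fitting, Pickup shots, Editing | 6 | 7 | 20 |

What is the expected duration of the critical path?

te_Location scouting = (3 + 4·4 + 17)/6 = 36/6 = 6
te_Set construction = (10 + 4·14 + 30)/6 = 96/6 = 16
te_Costume fitting = (6 + 4·9 + 18)/6 = 60/6 = 10
te_Principal photography = (3 + 4·4 + 5)/6 = 24/6 = 4
te_Pickup shots = (11 + 4·14 + 23)/6 = 90/6 = 15
te_Editing = (5 + 4·6 + 19)/6 = 48/6 = 8
te_Sound mix = (6 + 4·7 + 20)/6 = 54/6 = 9

Forward pass:
ES_Location scouting = 0; EF_Location scouting = 6
ES_Set construction = 0; EF_Set construction = 16
ES_Costume fitting = max(EF_Location scouting=6, EF_Set construction=16) = 16; EF_Costume fitting = 16+10 = 26
ES_Principal photography = 16; EF_Principal photography = 16+4 = 20
ES_Pickup shots = 20; EF_Pickup shots = 20+15 = 35
ES_Editing = 26; EF_Editing = 26+8 = 34
ES_Sound mix = max(EF_Costume fitting=26, EF_Pickup shots=35, EF_Editing=34) = 35; EF_Sound mix = 35+9 = 44
Expected project duration μ = 44 hours. Critical path: Set construction → Principal photography → Pickup shots → Sound mix.

44 hours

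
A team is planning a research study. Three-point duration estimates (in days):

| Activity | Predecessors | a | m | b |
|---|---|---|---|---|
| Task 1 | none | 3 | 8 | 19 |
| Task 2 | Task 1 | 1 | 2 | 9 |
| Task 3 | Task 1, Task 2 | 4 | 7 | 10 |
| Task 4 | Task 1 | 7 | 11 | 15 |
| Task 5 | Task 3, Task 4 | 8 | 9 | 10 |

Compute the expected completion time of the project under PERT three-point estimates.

te_Task 1 = (3 + 4·8 + 19)/6 = 54/6 = 9
te_Task 2 = (1 + 4·2 + 9)/6 = 18/6 = 3
te_Task 3 = (4 + 4·7 + 10)/6 = 42/6 = 7
te_Task 4 = (7 + 4·11 + 15)/6 = 66/6 = 11
te_Task 5 = (8 + 4·9 + 10)/6 = 54/6 = 9

Forward pass:
ES_Task 1 = 0; EF_Task 1 = 9
ES_Task 2 = 9; EF_Task 2 = 9+3 = 12
ES_Task 3 = max(EF_Task 1=9, EF_Task 2=12) = 12; EF_Task 3 = 12+7 = 19
ES_Task 4 = 9; EF_Task 4 = 9+11 = 20
ES_Task 5 = max(EF_Task 3=19, EF_Task 4=20) = 20; EF_Task 5 = 20+9 = 29
Expected project duration μ = 29 days. Critical path: Task 1 → Task 4 → Task 5.

29 days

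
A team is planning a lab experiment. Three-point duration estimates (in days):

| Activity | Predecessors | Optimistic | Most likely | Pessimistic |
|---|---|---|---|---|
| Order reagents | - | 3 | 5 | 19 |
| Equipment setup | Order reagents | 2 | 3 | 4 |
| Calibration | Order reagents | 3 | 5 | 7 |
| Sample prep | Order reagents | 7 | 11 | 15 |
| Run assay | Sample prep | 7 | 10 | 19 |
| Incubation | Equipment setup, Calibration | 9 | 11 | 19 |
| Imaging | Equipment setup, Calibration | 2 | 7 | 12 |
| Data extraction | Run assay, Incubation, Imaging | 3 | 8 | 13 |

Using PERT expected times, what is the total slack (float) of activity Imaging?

10 days

te_Order reagents = (3 + 4·5 + 19)/6 = 42/6 = 7
te_Equipment setup = (2 + 4·3 + 4)/6 = 18/6 = 3
te_Calibration = (3 + 4·5 + 7)/6 = 30/6 = 5
te_Sample prep = (7 + 4·11 + 15)/6 = 66/6 = 11
te_Run assay = (7 + 4·10 + 19)/6 = 66/6 = 11
te_Incubation = (9 + 4·11 + 19)/6 = 72/6 = 12
te_Imaging = (2 + 4·7 + 12)/6 = 42/6 = 7
te_Data extraction = (3 + 4·8 + 13)/6 = 48/6 = 8

Forward pass:
ES_Order reagents = 0; EF_Order reagents = 7
ES_Equipment setup = 7; EF_Equipment setup = 7+3 = 10
ES_Calibration = 7; EF_Calibration = 7+5 = 12
ES_Sample prep = 7; EF_Sample prep = 7+11 = 18
ES_Run assay = 18; EF_Run assay = 18+11 = 29
ES_Incubation = max(EF_Equipment setup=10, EF_Calibration=12) = 12; EF_Incubation = 12+12 = 24
ES_Imaging = max(EF_Equipment setup=10, EF_Calibration=12) = 12; EF_Imaging = 12+7 = 19
ES_Data extraction = max(EF_Run assay=29, EF_Incubation=24, EF_Imaging=19) = 29; EF_Data extraction = 29+8 = 37
Expected project duration μ = 37 days. Critical path: Order reagents → Sample prep → Run assay → Data extraction.

Backward pass:
LF_Data extraction = 37; LS_Data extraction = 37−8 = 29
LF_Imaging = LS_Data extraction = 29; LS_Imaging = 29−7 = 22
LF_Incubation = LS_Data extraction = 29; LS_Incubation = 29−12 = 17
LF_Run assay = LS_Data extraction = 29; LS_Run assay = 29−11 = 18
LF_Sample prep = LS_Run assay = 18; LS_Sample prep = 18−11 = 7
LF_Calibration = min(LS_Incubation=17, LS_Imaging=22) = 17; LS_Calibration = 17−5 = 12
LF_Equipment setup = min(LS_Incubation=17, LS_Imaging=22) = 17; LS_Equipment setup = 17−3 = 14
LF_Order reagents = min(LS_Equipment setup=14, LS_Calibration=12, LS_Sample prep=7) = 7; LS_Order reagents = 7−7 = 0
Slack_Imaging = LS_Imaging − ES_Imaging = 22 − 12 = 10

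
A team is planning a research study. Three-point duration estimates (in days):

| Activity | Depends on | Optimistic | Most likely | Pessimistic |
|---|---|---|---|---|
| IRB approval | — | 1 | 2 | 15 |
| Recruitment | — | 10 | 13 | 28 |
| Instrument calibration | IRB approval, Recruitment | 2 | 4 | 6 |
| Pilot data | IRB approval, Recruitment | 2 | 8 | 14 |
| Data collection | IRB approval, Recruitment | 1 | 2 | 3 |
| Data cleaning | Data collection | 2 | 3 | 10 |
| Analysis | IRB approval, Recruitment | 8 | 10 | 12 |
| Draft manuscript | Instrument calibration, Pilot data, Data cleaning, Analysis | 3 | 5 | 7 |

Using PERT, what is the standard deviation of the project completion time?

te_IRB approval = (1 + 4·2 + 15)/6 = 24/6 = 4; σ²_IRB approval = ((15−1)/6)² = 5.444
te_Recruitment = (10 + 4·13 + 28)/6 = 90/6 = 15; σ²_Recruitment = ((28−10)/6)² = 9.000
te_Instrument calibration = (2 + 4·4 + 6)/6 = 24/6 = 4; σ²_Instrument calibration = ((6−2)/6)² = 0.444
te_Pilot data = (2 + 4·8 + 14)/6 = 48/6 = 8; σ²_Pilot data = ((14−2)/6)² = 4.000
te_Data collection = (1 + 4·2 + 3)/6 = 12/6 = 2; σ²_Data collection = ((3−1)/6)² = 0.111
te_Data cleaning = (2 + 4·3 + 10)/6 = 24/6 = 4; σ²_Data cleaning = ((10−2)/6)² = 1.778
te_Analysis = (8 + 4·10 + 12)/6 = 60/6 = 10; σ²_Analysis = ((12−8)/6)² = 0.444
te_Draft manuscript = (3 + 4·5 + 7)/6 = 30/6 = 5; σ²_Draft manuscript = ((7−3)/6)² = 0.444

Forward pass:
ES_IRB approval = 0; EF_IRB approval = 4
ES_Recruitment = 0; EF_Recruitment = 15
ES_Instrument calibration = max(EF_IRB approval=4, EF_Recruitment=15) = 15; EF_Instrument calibration = 15+4 = 19
ES_Pilot data = max(EF_IRB approval=4, EF_Recruitment=15) = 15; EF_Pilot data = 15+8 = 23
ES_Data collection = max(EF_IRB approval=4, EF_Recruitment=15) = 15; EF_Data collection = 15+2 = 17
ES_Data cleaning = 17; EF_Data cleaning = 17+4 = 21
ES_Analysis = max(EF_IRB approval=4, EF_Recruitment=15) = 15; EF_Analysis = 15+10 = 25
ES_Draft manuscript = max(EF_Instrument calibration=19, EF_Pilot data=23, EF_Data cleaning=21, EF_Analysis=25) = 25; EF_Draft manuscript = 25+5 = 30
Expected project duration μ = 30 days. Critical path: Recruitment → Analysis → Draft manuscript.

Variance along critical path = 9.000 + 0.444 + 0.444 = 9.889
σ = √9.889 = 3.145 days

3.14 days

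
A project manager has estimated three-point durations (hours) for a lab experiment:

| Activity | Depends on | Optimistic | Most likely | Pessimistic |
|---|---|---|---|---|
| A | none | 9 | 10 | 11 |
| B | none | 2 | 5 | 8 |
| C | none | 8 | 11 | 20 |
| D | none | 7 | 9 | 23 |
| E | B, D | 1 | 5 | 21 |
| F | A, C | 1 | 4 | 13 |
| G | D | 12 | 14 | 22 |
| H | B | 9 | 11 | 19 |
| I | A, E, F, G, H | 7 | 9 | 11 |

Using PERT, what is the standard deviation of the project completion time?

te_A = (9 + 4·10 + 11)/6 = 60/6 = 10; σ²_A = ((11−9)/6)² = 0.111
te_B = (2 + 4·5 + 8)/6 = 30/6 = 5; σ²_B = ((8−2)/6)² = 1.000
te_C = (8 + 4·11 + 20)/6 = 72/6 = 12; σ²_C = ((20−8)/6)² = 4.000
te_D = (7 + 4·9 + 23)/6 = 66/6 = 11; σ²_D = ((23−7)/6)² = 7.111
te_E = (1 + 4·5 + 21)/6 = 42/6 = 7; σ²_E = ((21−1)/6)² = 11.111
te_F = (1 + 4·4 + 13)/6 = 30/6 = 5; σ²_F = ((13−1)/6)² = 4.000
te_G = (12 + 4·14 + 22)/6 = 90/6 = 15; σ²_G = ((22−12)/6)² = 2.778
te_H = (9 + 4·11 + 19)/6 = 72/6 = 12; σ²_H = ((19−9)/6)² = 2.778
te_I = (7 + 4·9 + 11)/6 = 54/6 = 9; σ²_I = ((11−7)/6)² = 0.444

Forward pass:
ES_A = 0; EF_A = 10
ES_B = 0; EF_B = 5
ES_C = 0; EF_C = 12
ES_D = 0; EF_D = 11
ES_E = max(EF_B=5, EF_D=11) = 11; EF_E = 11+7 = 18
ES_F = max(EF_A=10, EF_C=12) = 12; EF_F = 12+5 = 17
ES_G = 11; EF_G = 11+15 = 26
ES_H = 5; EF_H = 5+12 = 17
ES_I = max(EF_A=10, EF_E=18, EF_F=17, EF_G=26, EF_H=17) = 26; EF_I = 26+9 = 35
Expected project duration μ = 35 hours. Critical path: D → G → I.

Variance along critical path = 7.111 + 2.778 + 0.444 = 10.333
σ = √10.333 = 3.215 hours

3.21 hours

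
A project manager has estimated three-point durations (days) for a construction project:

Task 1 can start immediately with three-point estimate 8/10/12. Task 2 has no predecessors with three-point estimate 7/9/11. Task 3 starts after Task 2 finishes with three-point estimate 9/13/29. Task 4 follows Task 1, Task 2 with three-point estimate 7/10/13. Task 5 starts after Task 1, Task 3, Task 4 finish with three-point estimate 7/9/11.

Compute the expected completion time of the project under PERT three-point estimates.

te_Task 1 = (8 + 4·10 + 12)/6 = 60/6 = 10
te_Task 2 = (7 + 4·9 + 11)/6 = 54/6 = 9
te_Task 3 = (9 + 4·13 + 29)/6 = 90/6 = 15
te_Task 4 = (7 + 4·10 + 13)/6 = 60/6 = 10
te_Task 5 = (7 + 4·9 + 11)/6 = 54/6 = 9

Forward pass:
ES_Task 1 = 0; EF_Task 1 = 10
ES_Task 2 = 0; EF_Task 2 = 9
ES_Task 3 = 9; EF_Task 3 = 9+15 = 24
ES_Task 4 = max(EF_Task 1=10, EF_Task 2=9) = 10; EF_Task 4 = 10+10 = 20
ES_Task 5 = max(EF_Task 1=10, EF_Task 3=24, EF_Task 4=20) = 24; EF_Task 5 = 24+9 = 33
Expected project duration μ = 33 days. Critical path: Task 2 → Task 3 → Task 5.

33 days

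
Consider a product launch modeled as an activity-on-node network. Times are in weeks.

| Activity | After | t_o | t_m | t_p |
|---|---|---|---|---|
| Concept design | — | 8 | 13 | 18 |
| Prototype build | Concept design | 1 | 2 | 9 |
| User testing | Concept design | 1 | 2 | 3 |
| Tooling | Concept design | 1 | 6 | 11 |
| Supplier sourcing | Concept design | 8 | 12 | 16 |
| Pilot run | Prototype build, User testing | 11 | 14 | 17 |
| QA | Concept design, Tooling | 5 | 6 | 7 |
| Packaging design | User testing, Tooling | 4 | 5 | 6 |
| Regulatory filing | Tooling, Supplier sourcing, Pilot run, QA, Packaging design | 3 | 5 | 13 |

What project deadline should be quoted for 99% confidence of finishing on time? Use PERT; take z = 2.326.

te_Concept design = (8 + 4·13 + 18)/6 = 78/6 = 13; σ²_Concept design = ((18−8)/6)² = 2.778
te_Prototype build = (1 + 4·2 + 9)/6 = 18/6 = 3; σ²_Prototype build = ((9−1)/6)² = 1.778
te_User testing = (1 + 4·2 + 3)/6 = 12/6 = 2; σ²_User testing = ((3−1)/6)² = 0.111
te_Tooling = (1 + 4·6 + 11)/6 = 36/6 = 6; σ²_Tooling = ((11−1)/6)² = 2.778
te_Supplier sourcing = (8 + 4·12 + 16)/6 = 72/6 = 12; σ²_Supplier sourcing = ((16−8)/6)² = 1.778
te_Pilot run = (11 + 4·14 + 17)/6 = 84/6 = 14; σ²_Pilot run = ((17−11)/6)² = 1.000
te_QA = (5 + 4·6 + 7)/6 = 36/6 = 6; σ²_QA = ((7−5)/6)² = 0.111
te_Packaging design = (4 + 4·5 + 6)/6 = 30/6 = 5; σ²_Packaging design = ((6−4)/6)² = 0.111
te_Regulatory filing = (3 + 4·5 + 13)/6 = 36/6 = 6; σ²_Regulatory filing = ((13−3)/6)² = 2.778

Forward pass:
ES_Concept design = 0; EF_Concept design = 13
ES_Prototype build = 13; EF_Prototype build = 13+3 = 16
ES_User testing = 13; EF_User testing = 13+2 = 15
ES_Tooling = 13; EF_Tooling = 13+6 = 19
ES_Supplier sourcing = 13; EF_Supplier sourcing = 13+12 = 25
ES_Pilot run = max(EF_Prototype build=16, EF_User testing=15) = 16; EF_Pilot run = 16+14 = 30
ES_QA = max(EF_Concept design=13, EF_Tooling=19) = 19; EF_QA = 19+6 = 25
ES_Packaging design = max(EF_User testing=15, EF_Tooling=19) = 19; EF_Packaging design = 19+5 = 24
ES_Regulatory filing = max(EF_Tooling=19, EF_Supplier sourcing=25, EF_Pilot run=30, EF_QA=25, EF_Packaging design=24) = 30; EF_Regulatory filing = 30+6 = 36
Expected project duration μ = 36 weeks. Critical path: Concept design → Prototype build → Pilot run → Regulatory filing.

Variance along critical path = 2.778 + 1.778 + 1.000 + 2.778 = 8.333; σ = 2.887 weeks.
D = μ + z·σ = 36 + 2.326·2.887 = 42.7 weeks

42.7 weeks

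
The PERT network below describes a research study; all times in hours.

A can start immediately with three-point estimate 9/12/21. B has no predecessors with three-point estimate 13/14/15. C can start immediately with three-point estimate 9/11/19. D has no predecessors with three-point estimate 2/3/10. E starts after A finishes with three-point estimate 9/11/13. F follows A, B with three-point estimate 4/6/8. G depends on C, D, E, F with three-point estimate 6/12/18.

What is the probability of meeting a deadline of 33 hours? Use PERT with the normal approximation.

0.151

te_A = (9 + 4·12 + 21)/6 = 78/6 = 13; σ²_A = ((21−9)/6)² = 4.000
te_B = (13 + 4·14 + 15)/6 = 84/6 = 14; σ²_B = ((15−13)/6)² = 0.111
te_C = (9 + 4·11 + 19)/6 = 72/6 = 12; σ²_C = ((19−9)/6)² = 2.778
te_D = (2 + 4·3 + 10)/6 = 24/6 = 4; σ²_D = ((10−2)/6)² = 1.778
te_E = (9 + 4·11 + 13)/6 = 66/6 = 11; σ²_E = ((13−9)/6)² = 0.444
te_F = (4 + 4·6 + 8)/6 = 36/6 = 6; σ²_F = ((8−4)/6)² = 0.444
te_G = (6 + 4·12 + 18)/6 = 72/6 = 12; σ²_G = ((18−6)/6)² = 4.000

Forward pass:
ES_A = 0; EF_A = 13
ES_B = 0; EF_B = 14
ES_C = 0; EF_C = 12
ES_D = 0; EF_D = 4
ES_E = 13; EF_E = 13+11 = 24
ES_F = max(EF_A=13, EF_B=14) = 14; EF_F = 14+6 = 20
ES_G = max(EF_C=12, EF_D=4, EF_E=24, EF_F=20) = 24; EF_G = 24+12 = 36
Expected project duration μ = 36 hours. Critical path: A → E → G.

Variance along critical path = 4.000 + 0.444 + 4.000 = 8.444; σ = √8.444 = 2.906 hours.
Z = (33 − 36) / 2.906 = -1.032
P(T ≤ 33) = Φ(-1.032) ≈ 0.151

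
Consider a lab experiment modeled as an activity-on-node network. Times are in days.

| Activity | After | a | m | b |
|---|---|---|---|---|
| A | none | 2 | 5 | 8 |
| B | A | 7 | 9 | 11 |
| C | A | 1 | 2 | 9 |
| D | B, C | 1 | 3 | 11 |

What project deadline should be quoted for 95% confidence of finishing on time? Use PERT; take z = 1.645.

te_A = (2 + 4·5 + 8)/6 = 30/6 = 5; σ²_A = ((8−2)/6)² = 1.000
te_B = (7 + 4·9 + 11)/6 = 54/6 = 9; σ²_B = ((11−7)/6)² = 0.444
te_C = (1 + 4·2 + 9)/6 = 18/6 = 3; σ²_C = ((9−1)/6)² = 1.778
te_D = (1 + 4·3 + 11)/6 = 24/6 = 4; σ²_D = ((11−1)/6)² = 2.778

Forward pass:
ES_A = 0; EF_A = 5
ES_B = 5; EF_B = 5+9 = 14
ES_C = 5; EF_C = 5+3 = 8
ES_D = max(EF_B=14, EF_C=8) = 14; EF_D = 14+4 = 18
Expected project duration μ = 18 days. Critical path: A → B → D.

Variance along critical path = 1.000 + 0.444 + 2.778 = 4.222; σ = 2.055 days.
D = μ + z·σ = 18 + 1.645·2.055 = 21.4 days

21.4 days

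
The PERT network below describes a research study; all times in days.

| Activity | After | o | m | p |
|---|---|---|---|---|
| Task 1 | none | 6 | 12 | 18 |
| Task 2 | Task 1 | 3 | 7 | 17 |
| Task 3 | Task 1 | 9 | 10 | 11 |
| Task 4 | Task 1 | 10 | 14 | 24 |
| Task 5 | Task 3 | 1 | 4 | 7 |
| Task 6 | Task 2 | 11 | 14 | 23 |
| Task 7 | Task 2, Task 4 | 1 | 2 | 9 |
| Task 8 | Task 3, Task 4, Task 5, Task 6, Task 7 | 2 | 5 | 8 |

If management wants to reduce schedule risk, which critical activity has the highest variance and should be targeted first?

te_Task 1 = (6 + 4·12 + 18)/6 = 72/6 = 12; σ²_Task 1 = ((18−6)/6)² = 4.000
te_Task 2 = (3 + 4·7 + 17)/6 = 48/6 = 8; σ²_Task 2 = ((17−3)/6)² = 5.444
te_Task 3 = (9 + 4·10 + 11)/6 = 60/6 = 10; σ²_Task 3 = ((11−9)/6)² = 0.111
te_Task 4 = (10 + 4·14 + 24)/6 = 90/6 = 15; σ²_Task 4 = ((24−10)/6)² = 5.444
te_Task 5 = (1 + 4·4 + 7)/6 = 24/6 = 4; σ²_Task 5 = ((7−1)/6)² = 1.000
te_Task 6 = (11 + 4·14 + 23)/6 = 90/6 = 15; σ²_Task 6 = ((23−11)/6)² = 4.000
te_Task 7 = (1 + 4·2 + 9)/6 = 18/6 = 3; σ²_Task 7 = ((9−1)/6)² = 1.778
te_Task 8 = (2 + 4·5 + 8)/6 = 30/6 = 5; σ²_Task 8 = ((8−2)/6)² = 1.000

Forward pass:
ES_Task 1 = 0; EF_Task 1 = 12
ES_Task 2 = 12; EF_Task 2 = 12+8 = 20
ES_Task 3 = 12; EF_Task 3 = 12+10 = 22
ES_Task 4 = 12; EF_Task 4 = 12+15 = 27
ES_Task 5 = 22; EF_Task 5 = 22+4 = 26
ES_Task 6 = 20; EF_Task 6 = 20+15 = 35
ES_Task 7 = max(EF_Task 2=20, EF_Task 4=27) = 27; EF_Task 7 = 27+3 = 30
ES_Task 8 = max(EF_Task 3=22, EF_Task 4=27, EF_Task 5=26, EF_Task 6=35, EF_Task 7=30) = 35; EF_Task 8 = 35+5 = 40
Expected project duration μ = 40 days. Critical path: Task 1 → Task 2 → Task 6 → Task 8.

Variances on critical path: σ²_Task 1=4.000, σ²_Task 2=5.444, σ²_Task 6=4.000, σ²_Task 8=1.000.
Largest is σ²_Task 2 = 5.444.

Task 2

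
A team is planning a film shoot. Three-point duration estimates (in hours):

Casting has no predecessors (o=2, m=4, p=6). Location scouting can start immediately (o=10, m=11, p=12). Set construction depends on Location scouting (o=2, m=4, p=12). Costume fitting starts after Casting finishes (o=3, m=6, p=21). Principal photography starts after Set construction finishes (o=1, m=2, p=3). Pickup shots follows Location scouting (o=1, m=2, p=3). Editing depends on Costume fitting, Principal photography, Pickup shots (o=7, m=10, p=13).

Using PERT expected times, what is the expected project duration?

28 hours

te_Casting = (2 + 4·4 + 6)/6 = 24/6 = 4
te_Location scouting = (10 + 4·11 + 12)/6 = 66/6 = 11
te_Set construction = (2 + 4·4 + 12)/6 = 30/6 = 5
te_Costume fitting = (3 + 4·6 + 21)/6 = 48/6 = 8
te_Principal photography = (1 + 4·2 + 3)/6 = 12/6 = 2
te_Pickup shots = (1 + 4·2 + 3)/6 = 12/6 = 2
te_Editing = (7 + 4·10 + 13)/6 = 60/6 = 10

Forward pass:
ES_Casting = 0; EF_Casting = 4
ES_Location scouting = 0; EF_Location scouting = 11
ES_Set construction = 11; EF_Set construction = 11+5 = 16
ES_Costume fitting = 4; EF_Costume fitting = 4+8 = 12
ES_Principal photography = 16; EF_Principal photography = 16+2 = 18
ES_Pickup shots = 11; EF_Pickup shots = 11+2 = 13
ES_Editing = max(EF_Costume fitting=12, EF_Principal photography=18, EF_Pickup shots=13) = 18; EF_Editing = 18+10 = 28
Expected project duration μ = 28 hours. Critical path: Location scouting → Set construction → Principal photography → Editing.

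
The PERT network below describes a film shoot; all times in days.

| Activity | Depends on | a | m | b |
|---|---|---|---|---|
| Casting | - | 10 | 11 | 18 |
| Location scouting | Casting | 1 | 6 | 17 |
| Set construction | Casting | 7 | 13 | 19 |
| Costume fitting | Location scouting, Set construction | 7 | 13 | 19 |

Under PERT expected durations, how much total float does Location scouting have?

6 days

te_Casting = (10 + 4·11 + 18)/6 = 72/6 = 12
te_Location scouting = (1 + 4·6 + 17)/6 = 42/6 = 7
te_Set construction = (7 + 4·13 + 19)/6 = 78/6 = 13
te_Costume fitting = (7 + 4·13 + 19)/6 = 78/6 = 13

Forward pass:
ES_Casting = 0; EF_Casting = 12
ES_Location scouting = 12; EF_Location scouting = 12+7 = 19
ES_Set construction = 12; EF_Set construction = 12+13 = 25
ES_Costume fitting = max(EF_Location scouting=19, EF_Set construction=25) = 25; EF_Costume fitting = 25+13 = 38
Expected project duration μ = 38 days. Critical path: Casting → Set construction → Costume fitting.

Backward pass:
LF_Costume fitting = 38; LS_Costume fitting = 38−13 = 25
LF_Set construction = LS_Costume fitting = 25; LS_Set construction = 25−13 = 12
LF_Location scouting = LS_Costume fitting = 25; LS_Location scouting = 25−7 = 18
LF_Casting = min(LS_Location scouting=18, LS_Set construction=12) = 12; LS_Casting = 12−12 = 0
Slack_Location scouting = LS_Location scouting − ES_Location scouting = 18 − 12 = 6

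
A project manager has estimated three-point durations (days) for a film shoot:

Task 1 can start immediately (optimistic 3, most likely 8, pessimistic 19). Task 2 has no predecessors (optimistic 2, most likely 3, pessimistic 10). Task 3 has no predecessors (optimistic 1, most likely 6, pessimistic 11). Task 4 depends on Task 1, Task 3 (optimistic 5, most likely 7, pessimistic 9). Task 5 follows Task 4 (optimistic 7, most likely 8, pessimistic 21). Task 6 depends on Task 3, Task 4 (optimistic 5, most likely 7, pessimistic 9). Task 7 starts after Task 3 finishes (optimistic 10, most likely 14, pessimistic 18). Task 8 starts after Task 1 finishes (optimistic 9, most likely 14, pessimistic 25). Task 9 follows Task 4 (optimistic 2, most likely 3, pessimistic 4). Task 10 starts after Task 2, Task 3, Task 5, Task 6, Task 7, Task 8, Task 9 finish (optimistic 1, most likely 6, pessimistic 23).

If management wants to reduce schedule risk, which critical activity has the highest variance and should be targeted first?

te_Task 1 = (3 + 4·8 + 19)/6 = 54/6 = 9; σ²_Task 1 = ((19−3)/6)² = 7.111
te_Task 2 = (2 + 4·3 + 10)/6 = 24/6 = 4; σ²_Task 2 = ((10−2)/6)² = 1.778
te_Task 3 = (1 + 4·6 + 11)/6 = 36/6 = 6; σ²_Task 3 = ((11−1)/6)² = 2.778
te_Task 4 = (5 + 4·7 + 9)/6 = 42/6 = 7; σ²_Task 4 = ((9−5)/6)² = 0.444
te_Task 5 = (7 + 4·8 + 21)/6 = 60/6 = 10; σ²_Task 5 = ((21−7)/6)² = 5.444
te_Task 6 = (5 + 4·7 + 9)/6 = 42/6 = 7; σ²_Task 6 = ((9−5)/6)² = 0.444
te_Task 7 = (10 + 4·14 + 18)/6 = 84/6 = 14; σ²_Task 7 = ((18−10)/6)² = 1.778
te_Task 8 = (9 + 4·14 + 25)/6 = 90/6 = 15; σ²_Task 8 = ((25−9)/6)² = 7.111
te_Task 9 = (2 + 4·3 + 4)/6 = 18/6 = 3; σ²_Task 9 = ((4−2)/6)² = 0.111
te_Task 10 = (1 + 4·6 + 23)/6 = 48/6 = 8; σ²_Task 10 = ((23−1)/6)² = 13.444

Forward pass:
ES_Task 1 = 0; EF_Task 1 = 9
ES_Task 2 = 0; EF_Task 2 = 4
ES_Task 3 = 0; EF_Task 3 = 6
ES_Task 4 = max(EF_Task 1=9, EF_Task 3=6) = 9; EF_Task 4 = 9+7 = 16
ES_Task 5 = 16; EF_Task 5 = 16+10 = 26
ES_Task 6 = max(EF_Task 3=6, EF_Task 4=16) = 16; EF_Task 6 = 16+7 = 23
ES_Task 7 = 6; EF_Task 7 = 6+14 = 20
ES_Task 8 = 9; EF_Task 8 = 9+15 = 24
ES_Task 9 = 16; EF_Task 9 = 16+3 = 19
ES_Task 10 = max(EF_Task 2=4, EF_Task 3=6, EF_Task 5=26, EF_Task 6=23, EF_Task 7=20, EF_Task 8=24, EF_Task 9=19) = 26; EF_Task 10 = 26+8 = 34
Expected project duration μ = 34 days. Critical path: Task 1 → Task 4 → Task 5 → Task 10.

Variances on critical path: σ²_Task 1=7.111, σ²_Task 4=0.444, σ²_Task 5=5.444, σ²_Task 10=13.444.
Largest is σ²_Task 10 = 13.444.

Task 10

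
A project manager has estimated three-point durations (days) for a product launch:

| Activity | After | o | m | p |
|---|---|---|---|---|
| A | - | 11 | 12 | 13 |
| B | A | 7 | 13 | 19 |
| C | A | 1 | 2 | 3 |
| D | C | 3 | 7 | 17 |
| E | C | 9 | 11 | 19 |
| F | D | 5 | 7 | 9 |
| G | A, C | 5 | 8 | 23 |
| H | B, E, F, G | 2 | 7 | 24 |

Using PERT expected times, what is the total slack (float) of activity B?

te_A = (11 + 4·12 + 13)/6 = 72/6 = 12
te_B = (7 + 4·13 + 19)/6 = 78/6 = 13
te_C = (1 + 4·2 + 3)/6 = 12/6 = 2
te_D = (3 + 4·7 + 17)/6 = 48/6 = 8
te_E = (9 + 4·11 + 19)/6 = 72/6 = 12
te_F = (5 + 4·7 + 9)/6 = 42/6 = 7
te_G = (5 + 4·8 + 23)/6 = 60/6 = 10
te_H = (2 + 4·7 + 24)/6 = 54/6 = 9

Forward pass:
ES_A = 0; EF_A = 12
ES_B = 12; EF_B = 12+13 = 25
ES_C = 12; EF_C = 12+2 = 14
ES_D = 14; EF_D = 14+8 = 22
ES_E = 14; EF_E = 14+12 = 26
ES_F = 22; EF_F = 22+7 = 29
ES_G = max(EF_A=12, EF_C=14) = 14; EF_G = 14+10 = 24
ES_H = max(EF_B=25, EF_E=26, EF_F=29, EF_G=24) = 29; EF_H = 29+9 = 38
Expected project duration μ = 38 days. Critical path: A → C → D → F → H.

Backward pass:
LF_H = 38; LS_H = 38−9 = 29
LF_G = LS_H = 29; LS_G = 29−10 = 19
LF_F = LS_H = 29; LS_F = 29−7 = 22
LF_E = LS_H = 29; LS_E = 29−12 = 17
LF_D = LS_F = 22; LS_D = 22−8 = 14
LF_C = min(LS_D=14, LS_E=17, LS_G=19) = 14; LS_C = 14−2 = 12
LF_B = LS_H = 29; LS_B = 29−13 = 16
LF_A = min(LS_B=16, LS_C=12, LS_G=19) = 12; LS_A = 12−12 = 0
Slack_B = LS_B − ES_B = 16 − 12 = 4

4 days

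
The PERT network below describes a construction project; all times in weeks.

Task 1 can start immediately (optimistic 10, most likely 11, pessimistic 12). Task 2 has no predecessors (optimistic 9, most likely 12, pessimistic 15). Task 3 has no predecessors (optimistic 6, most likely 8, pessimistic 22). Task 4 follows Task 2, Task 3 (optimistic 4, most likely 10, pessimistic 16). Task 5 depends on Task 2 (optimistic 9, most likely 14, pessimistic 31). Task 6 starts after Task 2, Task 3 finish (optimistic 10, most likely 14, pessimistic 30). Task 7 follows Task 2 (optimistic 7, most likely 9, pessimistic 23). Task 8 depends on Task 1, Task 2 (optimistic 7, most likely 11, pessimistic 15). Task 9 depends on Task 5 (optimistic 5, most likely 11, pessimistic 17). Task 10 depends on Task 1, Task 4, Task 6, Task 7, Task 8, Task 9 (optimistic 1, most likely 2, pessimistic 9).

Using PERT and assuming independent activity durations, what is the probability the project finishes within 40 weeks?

te_Task 1 = (10 + 4·11 + 12)/6 = 66/6 = 11; σ²_Task 1 = ((12−10)/6)² = 0.111
te_Task 2 = (9 + 4·12 + 15)/6 = 72/6 = 12; σ²_Task 2 = ((15−9)/6)² = 1.000
te_Task 3 = (6 + 4·8 + 22)/6 = 60/6 = 10; σ²_Task 3 = ((22−6)/6)² = 7.111
te_Task 4 = (4 + 4·10 + 16)/6 = 60/6 = 10; σ²_Task 4 = ((16−4)/6)² = 4.000
te_Task 5 = (9 + 4·14 + 31)/6 = 96/6 = 16; σ²_Task 5 = ((31−9)/6)² = 13.444
te_Task 6 = (10 + 4·14 + 30)/6 = 96/6 = 16; σ²_Task 6 = ((30−10)/6)² = 11.111
te_Task 7 = (7 + 4·9 + 23)/6 = 66/6 = 11; σ²_Task 7 = ((23−7)/6)² = 7.111
te_Task 8 = (7 + 4·11 + 15)/6 = 66/6 = 11; σ²_Task 8 = ((15−7)/6)² = 1.778
te_Task 9 = (5 + 4·11 + 17)/6 = 66/6 = 11; σ²_Task 9 = ((17−5)/6)² = 4.000
te_Task 10 = (1 + 4·2 + 9)/6 = 18/6 = 3; σ²_Task 10 = ((9−1)/6)² = 1.778

Forward pass:
ES_Task 1 = 0; EF_Task 1 = 11
ES_Task 2 = 0; EF_Task 2 = 12
ES_Task 3 = 0; EF_Task 3 = 10
ES_Task 4 = max(EF_Task 2=12, EF_Task 3=10) = 12; EF_Task 4 = 12+10 = 22
ES_Task 5 = 12; EF_Task 5 = 12+16 = 28
ES_Task 6 = max(EF_Task 2=12, EF_Task 3=10) = 12; EF_Task 6 = 12+16 = 28
ES_Task 7 = 12; EF_Task 7 = 12+11 = 23
ES_Task 8 = max(EF_Task 1=11, EF_Task 2=12) = 12; EF_Task 8 = 12+11 = 23
ES_Task 9 = 28; EF_Task 9 = 28+11 = 39
ES_Task 10 = max(EF_Task 1=11, EF_Task 4=22, EF_Task 6=28, EF_Task 7=23, EF_Task 8=23, EF_Task 9=39) = 39; EF_Task 10 = 39+3 = 42
Expected project duration μ = 42 weeks. Critical path: Task 2 → Task 5 → Task 9 → Task 10.

Variance along critical path = 1.000 + 13.444 + 4.000 + 1.778 = 20.222; σ = √20.222 = 4.497 weeks.
Z = (40 − 42) / 4.497 = -0.445
P(T ≤ 40) = Φ(-0.445) ≈ 0.328

0.328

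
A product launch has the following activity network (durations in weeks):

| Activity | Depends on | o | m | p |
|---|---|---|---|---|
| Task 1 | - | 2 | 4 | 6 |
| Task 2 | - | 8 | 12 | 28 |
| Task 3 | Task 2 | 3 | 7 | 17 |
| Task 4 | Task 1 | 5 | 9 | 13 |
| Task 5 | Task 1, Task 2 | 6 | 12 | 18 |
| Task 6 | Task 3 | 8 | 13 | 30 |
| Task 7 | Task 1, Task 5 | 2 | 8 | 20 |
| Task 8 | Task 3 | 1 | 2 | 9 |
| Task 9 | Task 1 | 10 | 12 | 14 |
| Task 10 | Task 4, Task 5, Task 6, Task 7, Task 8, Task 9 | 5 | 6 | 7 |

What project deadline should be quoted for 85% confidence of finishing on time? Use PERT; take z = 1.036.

te_Task 1 = (2 + 4·4 + 6)/6 = 24/6 = 4; σ²_Task 1 = ((6−2)/6)² = 0.444
te_Task 2 = (8 + 4·12 + 28)/6 = 84/6 = 14; σ²_Task 2 = ((28−8)/6)² = 11.111
te_Task 3 = (3 + 4·7 + 17)/6 = 48/6 = 8; σ²_Task 3 = ((17−3)/6)² = 5.444
te_Task 4 = (5 + 4·9 + 13)/6 = 54/6 = 9; σ²_Task 4 = ((13−5)/6)² = 1.778
te_Task 5 = (6 + 4·12 + 18)/6 = 72/6 = 12; σ²_Task 5 = ((18−6)/6)² = 4.000
te_Task 6 = (8 + 4·13 + 30)/6 = 90/6 = 15; σ²_Task 6 = ((30−8)/6)² = 13.444
te_Task 7 = (2 + 4·8 + 20)/6 = 54/6 = 9; σ²_Task 7 = ((20−2)/6)² = 9.000
te_Task 8 = (1 + 4·2 + 9)/6 = 18/6 = 3; σ²_Task 8 = ((9−1)/6)² = 1.778
te_Task 9 = (10 + 4·12 + 14)/6 = 72/6 = 12; σ²_Task 9 = ((14−10)/6)² = 0.444
te_Task 10 = (5 + 4·6 + 7)/6 = 36/6 = 6; σ²_Task 10 = ((7−5)/6)² = 0.111

Forward pass:
ES_Task 1 = 0; EF_Task 1 = 4
ES_Task 2 = 0; EF_Task 2 = 14
ES_Task 3 = 14; EF_Task 3 = 14+8 = 22
ES_Task 4 = 4; EF_Task 4 = 4+9 = 13
ES_Task 5 = max(EF_Task 1=4, EF_Task 2=14) = 14; EF_Task 5 = 14+12 = 26
ES_Task 6 = 22; EF_Task 6 = 22+15 = 37
ES_Task 7 = max(EF_Task 1=4, EF_Task 5=26) = 26; EF_Task 7 = 26+9 = 35
ES_Task 8 = 22; EF_Task 8 = 22+3 = 25
ES_Task 9 = 4; EF_Task 9 = 4+12 = 16
ES_Task 10 = max(EF_Task 4=13, EF_Task 5=26, EF_Task 6=37, EF_Task 7=35, EF_Task 8=25, EF_Task 9=16) = 37; EF_Task 10 = 37+6 = 43
Expected project duration μ = 43 weeks. Critical path: Task 2 → Task 3 → Task 6 → Task 10.

Variance along critical path = 11.111 + 5.444 + 13.444 + 0.111 = 30.111; σ = 5.487 weeks.
D = μ + z·σ = 43 + 1.036·5.487 = 48.7 weeks

48.7 weeks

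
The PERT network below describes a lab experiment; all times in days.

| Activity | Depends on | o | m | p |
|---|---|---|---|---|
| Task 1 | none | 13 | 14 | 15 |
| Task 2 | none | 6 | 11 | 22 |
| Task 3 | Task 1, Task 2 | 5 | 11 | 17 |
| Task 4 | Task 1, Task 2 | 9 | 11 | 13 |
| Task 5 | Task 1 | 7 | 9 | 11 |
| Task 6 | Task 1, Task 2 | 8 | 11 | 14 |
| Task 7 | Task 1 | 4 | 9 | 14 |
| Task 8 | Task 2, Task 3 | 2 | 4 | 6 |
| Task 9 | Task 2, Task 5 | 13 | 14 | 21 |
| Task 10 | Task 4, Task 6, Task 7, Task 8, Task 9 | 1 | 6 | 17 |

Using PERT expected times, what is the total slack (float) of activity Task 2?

11 days

te_Task 1 = (13 + 4·14 + 15)/6 = 84/6 = 14
te_Task 2 = (6 + 4·11 + 22)/6 = 72/6 = 12
te_Task 3 = (5 + 4·11 + 17)/6 = 66/6 = 11
te_Task 4 = (9 + 4·11 + 13)/6 = 66/6 = 11
te_Task 5 = (7 + 4·9 + 11)/6 = 54/6 = 9
te_Task 6 = (8 + 4·11 + 14)/6 = 66/6 = 11
te_Task 7 = (4 + 4·9 + 14)/6 = 54/6 = 9
te_Task 8 = (2 + 4·4 + 6)/6 = 24/6 = 4
te_Task 9 = (13 + 4·14 + 21)/6 = 90/6 = 15
te_Task 10 = (1 + 4·6 + 17)/6 = 42/6 = 7

Forward pass:
ES_Task 1 = 0; EF_Task 1 = 14
ES_Task 2 = 0; EF_Task 2 = 12
ES_Task 3 = max(EF_Task 1=14, EF_Task 2=12) = 14; EF_Task 3 = 14+11 = 25
ES_Task 4 = max(EF_Task 1=14, EF_Task 2=12) = 14; EF_Task 4 = 14+11 = 25
ES_Task 5 = 14; EF_Task 5 = 14+9 = 23
ES_Task 6 = max(EF_Task 1=14, EF_Task 2=12) = 14; EF_Task 6 = 14+11 = 25
ES_Task 7 = 14; EF_Task 7 = 14+9 = 23
ES_Task 8 = max(EF_Task 2=12, EF_Task 3=25) = 25; EF_Task 8 = 25+4 = 29
ES_Task 9 = max(EF_Task 2=12, EF_Task 5=23) = 23; EF_Task 9 = 23+15 = 38
ES_Task 10 = max(EF_Task 4=25, EF_Task 6=25, EF_Task 7=23, EF_Task 8=29, EF_Task 9=38) = 38; EF_Task 10 = 38+7 = 45
Expected project duration μ = 45 days. Critical path: Task 1 → Task 5 → Task 9 → Task 10.

Backward pass:
LF_Task 10 = 45; LS_Task 10 = 45−7 = 38
LF_Task 9 = LS_Task 10 = 38; LS_Task 9 = 38−15 = 23
LF_Task 8 = LS_Task 10 = 38; LS_Task 8 = 38−4 = 34
LF_Task 7 = LS_Task 10 = 38; LS_Task 7 = 38−9 = 29
LF_Task 6 = LS_Task 10 = 38; LS_Task 6 = 38−11 = 27
LF_Task 5 = LS_Task 9 = 23; LS_Task 5 = 23−9 = 14
LF_Task 4 = LS_Task 10 = 38; LS_Task 4 = 38−11 = 27
LF_Task 3 = LS_Task 8 = 34; LS_Task 3 = 34−11 = 23
LF_Task 2 = min(LS_Task 3=23, LS_Task 4=27, LS_Task 6=27, LS_Task 8=34, LS_Task 9=23) = 23; LS_Task 2 = 23−12 = 11
LF_Task 1 = min(LS_Task 3=23, LS_Task 4=27, LS_Task 5=14, LS_Task 6=27, LS_Task 7=29) = 14; LS_Task 1 = 14−14 = 0
Slack_Task 2 = LS_Task 2 − ES_Task 2 = 11 − 0 = 11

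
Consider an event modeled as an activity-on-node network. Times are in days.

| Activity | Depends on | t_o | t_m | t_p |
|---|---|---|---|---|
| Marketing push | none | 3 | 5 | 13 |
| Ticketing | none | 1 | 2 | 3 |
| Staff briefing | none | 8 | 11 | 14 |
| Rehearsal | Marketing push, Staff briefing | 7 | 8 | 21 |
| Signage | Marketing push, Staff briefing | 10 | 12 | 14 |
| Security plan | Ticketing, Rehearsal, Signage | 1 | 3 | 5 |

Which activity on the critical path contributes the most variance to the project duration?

te_Marketing push = (3 + 4·5 + 13)/6 = 36/6 = 6; σ²_Marketing push = ((13−3)/6)² = 2.778
te_Ticketing = (1 + 4·2 + 3)/6 = 12/6 = 2; σ²_Ticketing = ((3−1)/6)² = 0.111
te_Staff briefing = (8 + 4·11 + 14)/6 = 66/6 = 11; σ²_Staff briefing = ((14−8)/6)² = 1.000
te_Rehearsal = (7 + 4·8 + 21)/6 = 60/6 = 10; σ²_Rehearsal = ((21−7)/6)² = 5.444
te_Signage = (10 + 4·12 + 14)/6 = 72/6 = 12; σ²_Signage = ((14−10)/6)² = 0.444
te_Security plan = (1 + 4·3 + 5)/6 = 18/6 = 3; σ²_Security plan = ((5−1)/6)² = 0.444

Forward pass:
ES_Marketing push = 0; EF_Marketing push = 6
ES_Ticketing = 0; EF_Ticketing = 2
ES_Staff briefing = 0; EF_Staff briefing = 11
ES_Rehearsal = max(EF_Marketing push=6, EF_Staff briefing=11) = 11; EF_Rehearsal = 11+10 = 21
ES_Signage = max(EF_Marketing push=6, EF_Staff briefing=11) = 11; EF_Signage = 11+12 = 23
ES_Security plan = max(EF_Ticketing=2, EF_Rehearsal=21, EF_Signage=23) = 23; EF_Security plan = 23+3 = 26
Expected project duration μ = 26 days. Critical path: Staff briefing → Signage → Security plan.

Variances on critical path: σ²_Staff briefing=1.000, σ²_Signage=0.444, σ²_Security plan=0.444.
Largest is σ²_Staff briefing = 1.000.

Staff briefing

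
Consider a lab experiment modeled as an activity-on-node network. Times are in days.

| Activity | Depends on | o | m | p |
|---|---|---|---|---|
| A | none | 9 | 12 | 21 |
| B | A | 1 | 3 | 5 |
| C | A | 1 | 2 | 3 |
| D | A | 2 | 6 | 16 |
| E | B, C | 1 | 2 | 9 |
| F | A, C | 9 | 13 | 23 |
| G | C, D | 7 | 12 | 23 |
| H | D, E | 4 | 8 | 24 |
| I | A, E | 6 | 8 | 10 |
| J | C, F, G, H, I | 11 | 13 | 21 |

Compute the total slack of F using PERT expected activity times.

4 days

te_A = (9 + 4·12 + 21)/6 = 78/6 = 13
te_B = (1 + 4·3 + 5)/6 = 18/6 = 3
te_C = (1 + 4·2 + 3)/6 = 12/6 = 2
te_D = (2 + 4·6 + 16)/6 = 42/6 = 7
te_E = (1 + 4·2 + 9)/6 = 18/6 = 3
te_F = (9 + 4·13 + 23)/6 = 84/6 = 14
te_G = (7 + 4·12 + 23)/6 = 78/6 = 13
te_H = (4 + 4·8 + 24)/6 = 60/6 = 10
te_I = (6 + 4·8 + 10)/6 = 48/6 = 8
te_J = (11 + 4·13 + 21)/6 = 84/6 = 14

Forward pass:
ES_A = 0; EF_A = 13
ES_B = 13; EF_B = 13+3 = 16
ES_C = 13; EF_C = 13+2 = 15
ES_D = 13; EF_D = 13+7 = 20
ES_E = max(EF_B=16, EF_C=15) = 16; EF_E = 16+3 = 19
ES_F = max(EF_A=13, EF_C=15) = 15; EF_F = 15+14 = 29
ES_G = max(EF_C=15, EF_D=20) = 20; EF_G = 20+13 = 33
ES_H = max(EF_D=20, EF_E=19) = 20; EF_H = 20+10 = 30
ES_I = max(EF_A=13, EF_E=19) = 19; EF_I = 19+8 = 27
ES_J = max(EF_C=15, EF_F=29, EF_G=33, EF_H=30, EF_I=27) = 33; EF_J = 33+14 = 47
Expected project duration μ = 47 days. Critical path: A → D → G → J.

Backward pass:
LF_J = 47; LS_J = 47−14 = 33
LF_I = LS_J = 33; LS_I = 33−8 = 25
LF_H = LS_J = 33; LS_H = 33−10 = 23
LF_G = LS_J = 33; LS_G = 33−13 = 20
LF_F = LS_J = 33; LS_F = 33−14 = 19
LF_E = min(LS_H=23, LS_I=25) = 23; LS_E = 23−3 = 20
LF_D = min(LS_G=20, LS_H=23) = 20; LS_D = 20−7 = 13
LF_C = min(LS_E=20, LS_F=19, LS_G=20, LS_J=33) = 19; LS_C = 19−2 = 17
LF_B = LS_E = 20; LS_B = 20−3 = 17
LF_A = min(LS_B=17, LS_C=17, LS_D=13, LS_F=19, LS_I=25) = 13; LS_A = 13−13 = 0
Slack_F = LS_F − ES_F = 19 − 15 = 4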